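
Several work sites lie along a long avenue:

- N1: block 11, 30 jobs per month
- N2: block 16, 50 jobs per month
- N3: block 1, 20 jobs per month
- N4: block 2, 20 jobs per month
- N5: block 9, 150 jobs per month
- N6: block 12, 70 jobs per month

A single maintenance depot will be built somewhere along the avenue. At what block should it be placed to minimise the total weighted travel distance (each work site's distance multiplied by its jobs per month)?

x = 9

For a sum of weighted absolute distances on a line, the optimum is the weighted median (not the mean). Total weight W = 340; half-weight = 170.
Sort by position and accumulate weight:
  block 1 (N3, w=20) → cum 20
  block 2 (N4, w=20) → cum 40
  block 9 (N5, w=150) → cum 190  ≥ 170 → median here
  block 11 (N1, w=30) → cum 220
  block 12 (N6, w=70) → cum 290
  block 16 (N2, w=50) → cum 340
Optimal location: block 9.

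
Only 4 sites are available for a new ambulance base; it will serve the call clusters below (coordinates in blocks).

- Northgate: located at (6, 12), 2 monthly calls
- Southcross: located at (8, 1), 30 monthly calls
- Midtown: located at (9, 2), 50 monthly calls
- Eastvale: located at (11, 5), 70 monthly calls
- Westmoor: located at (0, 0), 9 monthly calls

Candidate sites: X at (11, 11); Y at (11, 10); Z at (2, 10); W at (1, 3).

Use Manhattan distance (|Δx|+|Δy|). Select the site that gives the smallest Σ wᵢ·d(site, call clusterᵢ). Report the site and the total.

Total weighted distance at each candidate:
  X (11, 11): total = 1570
  Y (11, 10): total = 1413
  Z (2, 10): total = 2300
  W (1, 3): total = 1624
Minimum is at Y with total 1413 blocks.

Y, total 1413 blocks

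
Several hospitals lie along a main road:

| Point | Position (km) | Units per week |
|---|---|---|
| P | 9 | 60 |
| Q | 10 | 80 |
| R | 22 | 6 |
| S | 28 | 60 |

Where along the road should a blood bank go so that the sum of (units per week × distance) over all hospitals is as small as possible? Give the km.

For a sum of weighted absolute distances on a line, the optimum is the weighted median (not the mean). Total weight W = 206; half-weight = 103.
Sort by position and accumulate weight:
  km 9 (P, w=60) → cum 60
  km 10 (Q, w=80) → cum 140  ≥ 103 → median here
  km 22 (R, w=6) → cum 146
  km 28 (S, w=60) → cum 206
Optimal location: km 10.

x = 10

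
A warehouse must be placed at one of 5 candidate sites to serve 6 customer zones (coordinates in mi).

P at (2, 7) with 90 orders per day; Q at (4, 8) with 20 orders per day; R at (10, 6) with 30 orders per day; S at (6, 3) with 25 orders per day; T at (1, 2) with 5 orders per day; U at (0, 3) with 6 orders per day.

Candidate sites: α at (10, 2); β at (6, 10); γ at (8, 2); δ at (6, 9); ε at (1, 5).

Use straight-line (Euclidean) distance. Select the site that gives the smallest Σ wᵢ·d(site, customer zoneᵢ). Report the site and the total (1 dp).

Total weighted distance at each candidate:
  α (10, 2): total = 1347.1
  β (6, 10): total = 953.8
  γ (8, 2): total = 1120.6
  δ (6, 9): total = 841.1
  ε (1, 5): total = 720.8
Minimum is at ε with total 720.8 mi.

ε, total 720.8 mi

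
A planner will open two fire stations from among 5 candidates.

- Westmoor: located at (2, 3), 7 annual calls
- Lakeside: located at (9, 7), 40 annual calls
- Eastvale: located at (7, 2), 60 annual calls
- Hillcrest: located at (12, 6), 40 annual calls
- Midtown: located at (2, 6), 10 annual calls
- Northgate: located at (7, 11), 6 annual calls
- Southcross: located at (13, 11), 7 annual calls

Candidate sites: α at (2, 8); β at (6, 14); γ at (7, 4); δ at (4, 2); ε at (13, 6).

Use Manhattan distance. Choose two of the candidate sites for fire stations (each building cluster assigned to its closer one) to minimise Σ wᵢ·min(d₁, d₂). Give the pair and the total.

{γ, ε}, total 549

Evaluate every pair (each demand assigned to the nearer of the two):
  {γ, ε}: total = 549
  {δ, ε}: total = 602
  {α, γ}: total = 788
  {β, γ}: total = 806
  {γ, δ}: total = 814
  {α, ε}: total = 978
  {β, ε}: total = 1107
  {α, δ}: total = 1167
  {β, δ}: total = 1235
  {α, β}: total = 1609
Best pair: {γ, ε} with total 549.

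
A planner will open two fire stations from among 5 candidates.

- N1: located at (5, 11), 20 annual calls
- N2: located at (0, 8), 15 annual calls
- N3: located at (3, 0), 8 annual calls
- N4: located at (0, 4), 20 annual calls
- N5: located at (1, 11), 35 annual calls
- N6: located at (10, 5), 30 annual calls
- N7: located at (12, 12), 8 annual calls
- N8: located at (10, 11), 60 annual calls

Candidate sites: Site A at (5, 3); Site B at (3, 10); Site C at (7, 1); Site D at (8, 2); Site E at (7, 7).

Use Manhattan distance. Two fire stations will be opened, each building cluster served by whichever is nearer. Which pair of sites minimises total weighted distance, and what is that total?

{Site B, Site E}, total 1150

Evaluate every pair (each demand assigned to the nearer of the two):
  {Site B, Site E}: total = 1150
  {Site A, Site B}: total = 1178
  {Site B, Site D}: total = 1194
  {Site B, Site C}: total = 1238
  {Site A, Site E}: total = 1400
  {Site C, Site E}: total = 1480
  {Site D, Site E}: total = 1496
  {Site A, Site D}: total = 1812
  {Site A, Site C}: total = 2008
  {Site C, Site D}: total = 2172
Best pair: {Site B, Site E} with total 1150.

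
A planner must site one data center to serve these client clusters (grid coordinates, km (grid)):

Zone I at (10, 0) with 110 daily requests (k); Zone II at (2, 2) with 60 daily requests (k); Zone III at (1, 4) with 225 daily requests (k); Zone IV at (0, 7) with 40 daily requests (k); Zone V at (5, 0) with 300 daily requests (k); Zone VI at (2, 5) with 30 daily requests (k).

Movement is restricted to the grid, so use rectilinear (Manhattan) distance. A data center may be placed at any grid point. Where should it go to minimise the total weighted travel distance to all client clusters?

Manhattan distance separates: Σwᵢ(|x−xᵢ|+|y−yᵢ|) = Σwᵢ|x−xᵢ| + Σwᵢ|y−yᵢ|, so x and y are optimised independently as 1-D weighted medians.
Total weight W = 765; half = 382.5.
x-coordinate, sorted with cumulative weight:
  x=0 (Zone IV, w=40) cum 40
  x=1 (Zone III, w=225) cum 265
  x=2 (Zone II, w=60) cum 325
  x=2 (Zone VI, w=30) cum 355
  x=5 (Zone V, w=300) cum 655  ← median
  x=10 (Zone I, w=110) cum 765
⇒ x* = 5
y-coordinate, sorted with cumulative weight:
  y=0 (Zone I, w=110) cum 110
  y=0 (Zone V, w=300) cum 410  ← median
  y=2 (Zone II, w=60) cum 470
  y=4 (Zone III, w=225) cum 695
  y=5 (Zone VI, w=30) cum 725
  y=7 (Zone IV, w=40) cum 765
⇒ y* = 0

(5, 0)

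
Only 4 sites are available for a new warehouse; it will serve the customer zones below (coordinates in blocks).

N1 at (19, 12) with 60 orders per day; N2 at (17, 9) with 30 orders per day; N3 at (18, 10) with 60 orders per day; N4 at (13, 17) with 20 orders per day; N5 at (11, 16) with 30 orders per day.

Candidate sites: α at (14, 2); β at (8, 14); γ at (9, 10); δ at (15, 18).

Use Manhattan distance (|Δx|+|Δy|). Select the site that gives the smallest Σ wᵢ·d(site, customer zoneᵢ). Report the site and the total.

δ, total 1830 blocks

Total weighted distance at each candidate:
  α (14, 2): total = 2750
  β (8, 14): total = 2350
  γ (9, 10): total = 1990
  δ (15, 18): total = 1830
Minimum is at δ with total 1830 blocks.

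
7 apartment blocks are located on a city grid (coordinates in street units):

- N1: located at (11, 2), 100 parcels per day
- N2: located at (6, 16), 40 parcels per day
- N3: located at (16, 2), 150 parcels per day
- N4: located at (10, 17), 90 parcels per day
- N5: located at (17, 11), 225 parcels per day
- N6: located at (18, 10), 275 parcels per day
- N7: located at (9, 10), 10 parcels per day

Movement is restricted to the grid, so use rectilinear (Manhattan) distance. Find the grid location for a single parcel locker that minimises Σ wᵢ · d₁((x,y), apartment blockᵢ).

Manhattan distance separates: Σwᵢ(|x−xᵢ|+|y−yᵢ|) = Σwᵢ|x−xᵢ| + Σwᵢ|y−yᵢ|, so x and y are optimised independently as 1-D weighted medians.
Total weight W = 890; half = 445.
x-coordinate, sorted with cumulative weight:
  x=6 (N2, w=40) cum 40
  x=9 (N7, w=10) cum 50
  x=10 (N4, w=90) cum 140
  x=11 (N1, w=100) cum 240
  x=16 (N3, w=150) cum 390
  x=17 (N5, w=225) cum 615  ← median
  x=18 (N6, w=275) cum 890
⇒ x* = 17
y-coordinate, sorted with cumulative weight:
  y=2 (N1, w=100) cum 100
  y=2 (N3, w=150) cum 250
  y=10 (N6, w=275) cum 525  ← median
  y=10 (N7, w=10) cum 535
  y=11 (N5, w=225) cum 760
  y=16 (N2, w=40) cum 800
  y=17 (N4, w=90) cum 890
⇒ y* = 10

(17, 10)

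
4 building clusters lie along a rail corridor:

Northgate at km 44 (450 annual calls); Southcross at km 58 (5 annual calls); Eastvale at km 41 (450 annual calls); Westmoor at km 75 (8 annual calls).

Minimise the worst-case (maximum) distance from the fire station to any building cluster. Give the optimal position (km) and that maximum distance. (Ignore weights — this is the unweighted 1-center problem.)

The 1-center on a line is the midpoint of the two extreme points: leftmost at 41, rightmost at 75.
Optimal location = (41 + 75)/2 = 58; maximum distance = (75 − 41)/2 = 17.

location 58, max distance 17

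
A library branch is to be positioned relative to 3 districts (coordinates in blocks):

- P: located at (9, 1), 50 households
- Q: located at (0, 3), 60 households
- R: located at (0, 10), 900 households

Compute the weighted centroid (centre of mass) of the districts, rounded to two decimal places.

The minimiser of Σwᵢ‖p−pᵢ‖² is the weighted centroid p* = (Σwᵢpᵢ)/(Σwᵢ).
Σwᵢ = 1010.
Σwᵢxᵢ = 50·9 + 60·0 + 900·0 = 450.
Σwᵢyᵢ = 50·1 + 60·3 + 900·10 = 9230.
x* = 450/1010 = 0.45, y* = 9230/1010 = 9.14.

(0.45, 9.14)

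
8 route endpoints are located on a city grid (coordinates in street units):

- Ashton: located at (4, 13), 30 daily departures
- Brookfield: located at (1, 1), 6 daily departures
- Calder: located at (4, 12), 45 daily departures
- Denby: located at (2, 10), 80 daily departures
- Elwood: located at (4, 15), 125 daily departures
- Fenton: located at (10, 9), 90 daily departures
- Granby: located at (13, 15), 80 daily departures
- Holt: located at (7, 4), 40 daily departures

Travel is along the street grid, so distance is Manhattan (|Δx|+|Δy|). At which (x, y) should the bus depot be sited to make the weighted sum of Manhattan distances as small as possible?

(4, 12)

Manhattan distance separates: Σwᵢ(|x−xᵢ|+|y−yᵢ|) = Σwᵢ|x−xᵢ| + Σwᵢ|y−yᵢ|, so x and y are optimised independently as 1-D weighted medians.
Total weight W = 496; half = 248.
x-coordinate, sorted with cumulative weight:
  x=1 (Brookfield, w=6) cum 6
  x=2 (Denby, w=80) cum 86
  x=4 (Ashton, w=30) cum 116
  x=4 (Calder, w=45) cum 161
  x=4 (Elwood, w=125) cum 286  ← median
  x=7 (Holt, w=40) cum 326
  x=10 (Fenton, w=90) cum 416
  x=13 (Granby, w=80) cum 496
⇒ x* = 4
y-coordinate, sorted with cumulative weight:
  y=1 (Brookfield, w=6) cum 6
  y=4 (Holt, w=40) cum 46
  y=9 (Fenton, w=90) cum 136
  y=10 (Denby, w=80) cum 216
  y=12 (Calder, w=45) cum 261  ← median
  y=13 (Ashton, w=30) cum 291
  y=15 (Elwood, w=125) cum 416
  y=15 (Granby, w=80) cum 496
⇒ y* = 12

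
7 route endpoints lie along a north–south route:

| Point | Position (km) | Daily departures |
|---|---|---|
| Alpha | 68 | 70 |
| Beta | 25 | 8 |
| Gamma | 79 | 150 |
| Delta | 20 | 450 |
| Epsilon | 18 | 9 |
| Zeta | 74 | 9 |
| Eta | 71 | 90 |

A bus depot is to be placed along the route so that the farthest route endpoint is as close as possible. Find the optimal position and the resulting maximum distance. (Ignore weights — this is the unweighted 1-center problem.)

The 1-center on a line is the midpoint of the two extreme points: leftmost at 18, rightmost at 79.
Optimal location = (18 + 79)/2 = 48.5; maximum distance = (79 − 18)/2 = 30.5.

location 48.5, max distance 30.5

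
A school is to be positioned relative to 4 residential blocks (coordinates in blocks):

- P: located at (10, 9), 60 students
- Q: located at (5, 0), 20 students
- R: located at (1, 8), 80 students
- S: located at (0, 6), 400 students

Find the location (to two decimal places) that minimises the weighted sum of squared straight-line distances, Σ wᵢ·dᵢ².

(1.39, 6.39)

The minimiser of Σwᵢ‖p−pᵢ‖² is the weighted centroid p* = (Σwᵢpᵢ)/(Σwᵢ).
Σwᵢ = 560.
Σwᵢxᵢ = 60·10 + 20·5 + 80·1 + 400·0 = 780.
Σwᵢyᵢ = 60·9 + 20·0 + 80·8 + 400·6 = 3580.
x* = 780/560 = 1.39, y* = 3580/560 = 6.39.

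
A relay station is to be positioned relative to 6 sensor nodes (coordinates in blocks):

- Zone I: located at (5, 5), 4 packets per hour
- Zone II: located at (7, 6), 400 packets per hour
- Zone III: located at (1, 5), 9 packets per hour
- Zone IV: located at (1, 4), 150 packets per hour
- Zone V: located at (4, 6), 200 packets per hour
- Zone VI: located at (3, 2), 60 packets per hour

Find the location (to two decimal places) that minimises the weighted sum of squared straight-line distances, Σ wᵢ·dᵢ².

The minimiser of Σwᵢ‖p−pᵢ‖² is the weighted centroid p* = (Σwᵢpᵢ)/(Σwᵢ).
Σwᵢ = 823.
Σwᵢxᵢ = 4·5 + 400·7 + 9·1 + 150·1 + 200·4 + 60·3 = 3959.
Σwᵢyᵢ = 4·5 + 400·6 + 9·5 + 150·4 + 200·6 + 60·2 = 4385.
x* = 3959/823 = 4.81, y* = 4385/823 = 5.33.

(4.81, 5.33)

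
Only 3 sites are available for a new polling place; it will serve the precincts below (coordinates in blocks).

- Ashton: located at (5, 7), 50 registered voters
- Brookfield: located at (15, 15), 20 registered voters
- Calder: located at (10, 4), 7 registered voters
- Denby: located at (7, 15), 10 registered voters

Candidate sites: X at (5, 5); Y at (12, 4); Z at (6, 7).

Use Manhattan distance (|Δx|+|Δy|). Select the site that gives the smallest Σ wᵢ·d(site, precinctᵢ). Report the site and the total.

Total weighted distance at each candidate:
  X (5, 5): total = 662
  Y (12, 4): total = 954
  Z (6, 7): total = 529
Minimum is at Z with total 529 blocks.

Z, total 529 blocks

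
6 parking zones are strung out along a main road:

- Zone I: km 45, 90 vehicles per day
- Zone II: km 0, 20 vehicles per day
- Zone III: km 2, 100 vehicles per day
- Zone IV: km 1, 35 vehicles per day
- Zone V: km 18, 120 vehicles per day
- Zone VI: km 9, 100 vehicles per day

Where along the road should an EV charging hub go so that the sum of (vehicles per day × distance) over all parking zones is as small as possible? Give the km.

x = 9

For a sum of weighted absolute distances on a line, the optimum is the weighted median (not the mean). Total weight W = 465; half-weight = 232.5.
Sort by position and accumulate weight:
  km 0 (Zone II, w=20) → cum 20
  km 1 (Zone IV, w=35) → cum 55
  km 2 (Zone III, w=100) → cum 155
  km 9 (Zone VI, w=100) → cum 255  ≥ 232.5 → median here
  km 18 (Zone V, w=120) → cum 375
  km 45 (Zone I, w=90) → cum 465
Optimal location: km 9.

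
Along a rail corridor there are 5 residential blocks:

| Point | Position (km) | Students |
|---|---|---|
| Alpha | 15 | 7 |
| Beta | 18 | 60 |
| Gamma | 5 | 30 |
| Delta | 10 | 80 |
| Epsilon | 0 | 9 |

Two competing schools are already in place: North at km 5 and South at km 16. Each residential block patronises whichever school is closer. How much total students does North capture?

The indifferent point is the midpoint (5+16)/2 = 10.5; residential blocks left of it (closer to North at 5) go to North, those right go to South.
  Epsilon at 0 (w=9) → North
  Gamma at 5 (w=30) → North
  Delta at 10 (w=80) → North
  Alpha at 15 (w=7) → South
  Beta at 18 (w=60) → South
North captures 119; South captures 67.

119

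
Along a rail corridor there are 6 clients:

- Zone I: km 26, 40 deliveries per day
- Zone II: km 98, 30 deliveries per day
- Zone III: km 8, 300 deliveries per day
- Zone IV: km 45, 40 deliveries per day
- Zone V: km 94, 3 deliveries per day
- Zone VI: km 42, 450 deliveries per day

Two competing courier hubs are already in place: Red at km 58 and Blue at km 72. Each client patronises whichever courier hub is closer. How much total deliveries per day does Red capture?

The indifferent point is the midpoint (58+72)/2 = 65; clients left of it (closer to Red at 58) go to Red, those right go to Blue.
  Zone III at 8 (w=300) → Red
  Zone I at 26 (w=40) → Red
  Zone VI at 42 (w=450) → Red
  Zone IV at 45 (w=40) → Red
  Zone V at 94 (w=3) → Blue
  Zone II at 98 (w=30) → Blue
Red captures 830; Blue captures 33.

830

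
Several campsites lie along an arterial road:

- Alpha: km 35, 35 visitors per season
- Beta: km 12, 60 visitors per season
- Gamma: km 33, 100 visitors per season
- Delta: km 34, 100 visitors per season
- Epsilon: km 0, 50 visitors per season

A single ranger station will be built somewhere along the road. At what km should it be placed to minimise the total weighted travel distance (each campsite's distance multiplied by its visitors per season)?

For a sum of weighted absolute distances on a line, the optimum is the weighted median (not the mean). Total weight W = 345; half-weight = 172.5.
Sort by position and accumulate weight:
  km 0 (Epsilon, w=50) → cum 50
  km 12 (Beta, w=60) → cum 110
  km 33 (Gamma, w=100) → cum 210  ≥ 172.5 → median here
  km 34 (Delta, w=100) → cum 310
  km 35 (Alpha, w=35) → cum 345
Optimal location: km 33.

x = 33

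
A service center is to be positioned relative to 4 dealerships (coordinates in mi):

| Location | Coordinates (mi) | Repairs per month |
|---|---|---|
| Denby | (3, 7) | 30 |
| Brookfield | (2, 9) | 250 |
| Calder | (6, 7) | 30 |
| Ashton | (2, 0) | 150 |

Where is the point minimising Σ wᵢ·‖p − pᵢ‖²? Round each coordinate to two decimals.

(2.33, 5.80)

The minimiser of Σwᵢ‖p−pᵢ‖² is the weighted centroid p* = (Σwᵢpᵢ)/(Σwᵢ).
Σwᵢ = 460.
Σwᵢxᵢ = 30·3 + 250·2 + 30·6 + 150·2 = 1070.
Σwᵢyᵢ = 30·7 + 250·9 + 30·7 + 150·0 = 2670.
x* = 1070/460 = 2.33, y* = 2670/460 = 5.80.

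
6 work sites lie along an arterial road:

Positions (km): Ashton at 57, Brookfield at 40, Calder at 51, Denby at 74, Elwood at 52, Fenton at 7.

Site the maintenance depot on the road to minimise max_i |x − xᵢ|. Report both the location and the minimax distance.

The 1-center on a line is the midpoint of the two extreme points: leftmost at 7, rightmost at 74.
Optimal location = (7 + 74)/2 = 40.5; maximum distance = (74 − 7)/2 = 33.5.

location 40.5, max distance 33.5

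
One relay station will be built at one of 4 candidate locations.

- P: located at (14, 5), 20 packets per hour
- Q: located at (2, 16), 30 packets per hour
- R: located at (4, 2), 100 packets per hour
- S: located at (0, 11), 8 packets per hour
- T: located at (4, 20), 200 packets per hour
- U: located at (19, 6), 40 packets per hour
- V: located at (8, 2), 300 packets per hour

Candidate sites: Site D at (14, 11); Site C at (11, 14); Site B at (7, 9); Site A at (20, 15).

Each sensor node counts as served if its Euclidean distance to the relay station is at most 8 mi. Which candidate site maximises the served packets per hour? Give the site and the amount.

Site B, covering 408

Coverage radius r = 8 mi; a point is covered iff (Δx)²+(Δy)² ≤ 8² = 64.
  Site D (14, 11): covers {P, U} → 60
  Site C (11, 14): covers {none} → 0
  Site B (7, 9): covers {R, S, V} → 408
  Site A (20, 15): covers {none} → 0
Maximum coverage at Site B: 408 packets per hour.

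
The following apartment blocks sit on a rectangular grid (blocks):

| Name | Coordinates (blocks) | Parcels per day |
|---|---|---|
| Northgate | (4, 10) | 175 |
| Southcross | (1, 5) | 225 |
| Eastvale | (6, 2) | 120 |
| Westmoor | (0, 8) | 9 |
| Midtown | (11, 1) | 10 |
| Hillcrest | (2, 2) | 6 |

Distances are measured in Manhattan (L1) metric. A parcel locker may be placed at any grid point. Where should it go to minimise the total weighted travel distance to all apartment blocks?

Manhattan distance separates: Σwᵢ(|x−xᵢ|+|y−yᵢ|) = Σwᵢ|x−xᵢ| + Σwᵢ|y−yᵢ|, so x and y are optimised independently as 1-D weighted medians.
Total weight W = 545; half = 272.5.
x-coordinate, sorted with cumulative weight:
  x=0 (Westmoor, w=9) cum 9
  x=1 (Southcross, w=225) cum 234
  x=2 (Hillcrest, w=6) cum 240
  x=4 (Northgate, w=175) cum 415  ← median
  x=6 (Eastvale, w=120) cum 535
  x=11 (Midtown, w=10) cum 545
⇒ x* = 4
y-coordinate, sorted with cumulative weight:
  y=1 (Midtown, w=10) cum 10
  y=2 (Eastvale, w=120) cum 130
  y=2 (Hillcrest, w=6) cum 136
  y=5 (Southcross, w=225) cum 361  ← median
  y=8 (Westmoor, w=9) cum 370
  y=10 (Northgate, w=175) cum 545
⇒ y* = 5

(4, 5)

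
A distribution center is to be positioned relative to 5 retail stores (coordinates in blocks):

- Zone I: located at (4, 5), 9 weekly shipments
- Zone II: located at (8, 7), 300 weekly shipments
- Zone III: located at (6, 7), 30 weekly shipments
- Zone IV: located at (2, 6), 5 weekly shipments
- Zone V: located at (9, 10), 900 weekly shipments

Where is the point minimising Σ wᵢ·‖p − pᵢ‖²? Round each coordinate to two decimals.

(8.62, 9.15)

The minimiser of Σwᵢ‖p−pᵢ‖² is the weighted centroid p* = (Σwᵢpᵢ)/(Σwᵢ).
Σwᵢ = 1244.
Σwᵢxᵢ = 9·4 + 300·8 + 30·6 + 5·2 + 900·9 = 10726.
Σwᵢyᵢ = 9·5 + 300·7 + 30·7 + 5·6 + 900·10 = 11385.
x* = 10726/1244 = 8.62, y* = 11385/1244 = 9.15.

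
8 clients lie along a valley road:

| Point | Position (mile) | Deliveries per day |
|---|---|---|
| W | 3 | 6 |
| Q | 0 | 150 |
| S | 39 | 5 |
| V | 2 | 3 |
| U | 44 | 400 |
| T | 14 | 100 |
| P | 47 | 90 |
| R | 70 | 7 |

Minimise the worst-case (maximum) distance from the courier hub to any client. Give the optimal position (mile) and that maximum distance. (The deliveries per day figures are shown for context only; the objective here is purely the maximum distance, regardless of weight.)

location 35, max distance 35

The 1-center on a line is the midpoint of the two extreme points: leftmost at 0, rightmost at 70.
Optimal location = (0 + 70)/2 = 35; maximum distance = (70 − 0)/2 = 35.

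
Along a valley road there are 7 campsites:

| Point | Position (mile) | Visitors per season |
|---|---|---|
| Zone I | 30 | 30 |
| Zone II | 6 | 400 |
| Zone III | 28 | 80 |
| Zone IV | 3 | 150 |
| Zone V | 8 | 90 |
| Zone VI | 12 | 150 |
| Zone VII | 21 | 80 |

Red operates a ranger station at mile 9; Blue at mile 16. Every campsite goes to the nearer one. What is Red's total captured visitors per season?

The indifferent point is the midpoint (9+16)/2 = 12.5; campsites left of it (closer to Red at 9) go to Red, those right go to Blue.
  Zone IV at 3 (w=150) → Red
  Zone II at 6 (w=400) → Red
  Zone V at 8 (w=90) → Red
  Zone VI at 12 (w=150) → Red
  Zone VII at 21 (w=80) → Blue
  Zone III at 28 (w=80) → Blue
  Zone I at 30 (w=30) → Blue
Red captures 790; Blue captures 190.

790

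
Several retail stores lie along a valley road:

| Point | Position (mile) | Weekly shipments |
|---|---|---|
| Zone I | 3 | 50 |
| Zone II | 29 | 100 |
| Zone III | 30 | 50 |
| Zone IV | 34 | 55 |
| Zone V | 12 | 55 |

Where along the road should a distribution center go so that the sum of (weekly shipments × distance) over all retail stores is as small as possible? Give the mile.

x = 29

For a sum of weighted absolute distances on a line, the optimum is the weighted median (not the mean). Total weight W = 310; half-weight = 155.
Sort by position and accumulate weight:
  mile 3 (Zone I, w=50) → cum 50
  mile 12 (Zone V, w=55) → cum 105
  mile 29 (Zone II, w=100) → cum 205  ≥ 155 → median here
  mile 30 (Zone III, w=50) → cum 255
  mile 34 (Zone IV, w=55) → cum 310
Optimal location: mile 29.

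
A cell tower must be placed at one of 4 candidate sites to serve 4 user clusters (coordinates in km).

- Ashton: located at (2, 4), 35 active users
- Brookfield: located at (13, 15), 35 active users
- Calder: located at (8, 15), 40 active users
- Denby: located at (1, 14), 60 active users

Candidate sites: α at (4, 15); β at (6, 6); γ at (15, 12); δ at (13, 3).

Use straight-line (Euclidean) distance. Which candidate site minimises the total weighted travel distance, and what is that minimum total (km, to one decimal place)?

α, total 1056.0 km

Total weighted distance at each candidate:
  α (4, 15): total = 1056.0
  β (6, 6): total = 1490.4
  γ (15, 12): total = 1813.6
  δ (13, 3): total = 2303.3
Minimum is at α with total 1056.0 km.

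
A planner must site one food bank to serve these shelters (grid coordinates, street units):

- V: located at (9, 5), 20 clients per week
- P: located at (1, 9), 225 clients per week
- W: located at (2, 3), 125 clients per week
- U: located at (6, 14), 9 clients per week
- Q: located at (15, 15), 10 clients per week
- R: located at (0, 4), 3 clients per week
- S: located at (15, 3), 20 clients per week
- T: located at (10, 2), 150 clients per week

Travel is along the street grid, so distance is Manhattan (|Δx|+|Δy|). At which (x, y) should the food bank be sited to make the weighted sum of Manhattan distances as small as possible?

(2, 3)

Manhattan distance separates: Σwᵢ(|x−xᵢ|+|y−yᵢ|) = Σwᵢ|x−xᵢ| + Σwᵢ|y−yᵢ|, so x and y are optimised independently as 1-D weighted medians.
Total weight W = 562; half = 281.
x-coordinate, sorted with cumulative weight:
  x=0 (R, w=3) cum 3
  x=1 (P, w=225) cum 228
  x=2 (W, w=125) cum 353  ← median
  x=6 (U, w=9) cum 362
  x=9 (V, w=20) cum 382
  x=10 (T, w=150) cum 532
  x=15 (Q, w=10) cum 542
  x=15 (S, w=20) cum 562
⇒ x* = 2
y-coordinate, sorted with cumulative weight:
  y=2 (T, w=150) cum 150
  y=3 (W, w=125) cum 275
  y=3 (S, w=20) cum 295  ← median
  y=4 (R, w=3) cum 298
  y=5 (V, w=20) cum 318
  y=9 (P, w=225) cum 543
  y=14 (U, w=9) cum 552
  y=15 (Q, w=10) cum 562
⇒ y* = 3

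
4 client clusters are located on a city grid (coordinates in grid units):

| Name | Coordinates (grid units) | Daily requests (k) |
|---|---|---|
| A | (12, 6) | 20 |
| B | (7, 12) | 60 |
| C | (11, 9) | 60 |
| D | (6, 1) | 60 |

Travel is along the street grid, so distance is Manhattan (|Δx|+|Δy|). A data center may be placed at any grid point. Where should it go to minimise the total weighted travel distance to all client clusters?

Manhattan distance separates: Σwᵢ(|x−xᵢ|+|y−yᵢ|) = Σwᵢ|x−xᵢ| + Σwᵢ|y−yᵢ|, so x and y are optimised independently as 1-D weighted medians.
Total weight W = 200; half = 100.
x-coordinate, sorted with cumulative weight:
  x=6 (D, w=60) cum 60
  x=7 (B, w=60) cum 120  ← median
  x=11 (C, w=60) cum 180
  x=12 (A, w=20) cum 200
⇒ x* = 7
y-coordinate, sorted with cumulative weight:
  y=1 (D, w=60) cum 60
  y=6 (A, w=20) cum 80
  y=9 (C, w=60) cum 140  ← median
  y=12 (B, w=60) cum 200
⇒ y* = 9

(7, 9)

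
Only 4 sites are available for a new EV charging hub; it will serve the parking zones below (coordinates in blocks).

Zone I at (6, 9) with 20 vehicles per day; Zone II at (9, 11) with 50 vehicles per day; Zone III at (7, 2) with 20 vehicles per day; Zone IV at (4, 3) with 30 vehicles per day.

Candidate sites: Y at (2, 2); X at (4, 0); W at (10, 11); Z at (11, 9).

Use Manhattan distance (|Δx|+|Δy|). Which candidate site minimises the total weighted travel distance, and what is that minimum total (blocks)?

W, total 830 blocks

Total weighted distance at each candidate:
  Y (2, 2): total = 1210
  X (4, 0): total = 1210
  W (10, 11): total = 830
  Z (11, 9): total = 910
Minimum is at W with total 830 blocks.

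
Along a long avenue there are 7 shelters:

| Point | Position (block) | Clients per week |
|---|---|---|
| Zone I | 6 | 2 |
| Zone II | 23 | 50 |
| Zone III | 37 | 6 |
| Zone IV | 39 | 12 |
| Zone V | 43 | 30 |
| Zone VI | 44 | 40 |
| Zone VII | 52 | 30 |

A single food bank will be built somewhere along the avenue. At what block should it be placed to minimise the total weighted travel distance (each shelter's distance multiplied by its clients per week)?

For a sum of weighted absolute distances on a line, the optimum is the weighted median (not the mean). Total weight W = 170; half-weight = 85.
Sort by position and accumulate weight:
  block 6 (Zone I, w=2) → cum 2
  block 23 (Zone II, w=50) → cum 52
  block 37 (Zone III, w=6) → cum 58
  block 39 (Zone IV, w=12) → cum 70
  block 43 (Zone V, w=30) → cum 100  ≥ 85 → median here
  block 44 (Zone VI, w=40) → cum 140
  block 52 (Zone VII, w=30) → cum 170
Optimal location: block 43.

x = 43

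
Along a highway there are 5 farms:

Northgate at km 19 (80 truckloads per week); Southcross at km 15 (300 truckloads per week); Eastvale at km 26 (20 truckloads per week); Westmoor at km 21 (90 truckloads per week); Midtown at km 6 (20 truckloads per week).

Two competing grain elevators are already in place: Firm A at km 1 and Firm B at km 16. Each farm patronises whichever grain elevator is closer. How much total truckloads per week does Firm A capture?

The indifferent point is the midpoint (1+16)/2 = 8.5; farms left of it (closer to Firm A at 1) go to Firm A, those right go to Firm B.
  Midtown at 6 (w=20) → Firm A
  Southcross at 15 (w=300) → Firm B
  Northgate at 19 (w=80) → Firm B
  Westmoor at 21 (w=90) → Firm B
  Eastvale at 26 (w=20) → Firm B
Firm A captures 20; Firm B captures 490.

20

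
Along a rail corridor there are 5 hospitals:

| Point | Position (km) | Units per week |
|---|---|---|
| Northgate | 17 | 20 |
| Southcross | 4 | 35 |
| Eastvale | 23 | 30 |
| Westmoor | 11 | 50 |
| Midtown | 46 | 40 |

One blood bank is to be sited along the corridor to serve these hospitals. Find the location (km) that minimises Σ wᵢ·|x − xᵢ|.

For a sum of weighted absolute distances on a line, the optimum is the weighted median (not the mean). Total weight W = 175; half-weight = 87.5.
Sort by position and accumulate weight:
  km 4 (Southcross, w=35) → cum 35
  km 11 (Westmoor, w=50) → cum 85
  km 17 (Northgate, w=20) → cum 105  ≥ 87.5 → median here
  km 23 (Eastvale, w=30) → cum 135
  km 46 (Midtown, w=40) → cum 175
Optimal location: km 17.

x = 17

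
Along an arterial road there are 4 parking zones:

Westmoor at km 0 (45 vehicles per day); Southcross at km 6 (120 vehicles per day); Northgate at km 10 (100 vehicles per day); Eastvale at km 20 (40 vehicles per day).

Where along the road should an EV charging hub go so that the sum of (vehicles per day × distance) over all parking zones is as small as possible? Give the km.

For a sum of weighted absolute distances on a line, the optimum is the weighted median (not the mean). Total weight W = 305; half-weight = 152.5.
Sort by position and accumulate weight:
  km 0 (Westmoor, w=45) → cum 45
  km 6 (Southcross, w=120) → cum 165  ≥ 152.5 → median here
  km 10 (Northgate, w=100) → cum 265
  km 20 (Eastvale, w=40) → cum 305
Optimal location: km 6.

x = 6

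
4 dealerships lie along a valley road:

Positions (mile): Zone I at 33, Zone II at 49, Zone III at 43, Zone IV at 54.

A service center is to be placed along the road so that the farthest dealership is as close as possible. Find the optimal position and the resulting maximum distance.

location 43.5, max distance 10.5

The 1-center on a line is the midpoint of the two extreme points: leftmost at 33, rightmost at 54.
Optimal location = (33 + 54)/2 = 43.5; maximum distance = (54 − 33)/2 = 10.5.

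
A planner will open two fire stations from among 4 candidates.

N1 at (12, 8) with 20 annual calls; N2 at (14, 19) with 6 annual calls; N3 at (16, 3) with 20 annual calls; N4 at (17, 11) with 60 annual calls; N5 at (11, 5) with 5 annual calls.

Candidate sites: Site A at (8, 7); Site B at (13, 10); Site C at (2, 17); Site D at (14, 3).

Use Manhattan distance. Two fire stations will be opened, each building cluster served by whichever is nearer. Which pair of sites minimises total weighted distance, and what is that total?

Evaluate every pair (each demand assigned to the nearer of the two):
  {Site B, Site D}: total = 485
  {Site A, Site B}: total = 645
  {Site B, Site C}: total = 655
  {Site A, Site D}: total = 921
  {Site C, Site D}: total = 949
  {Site A, Site C}: total = 1229
Best pair: {Site B, Site D} with total 485.

{Site B, Site D}, total 485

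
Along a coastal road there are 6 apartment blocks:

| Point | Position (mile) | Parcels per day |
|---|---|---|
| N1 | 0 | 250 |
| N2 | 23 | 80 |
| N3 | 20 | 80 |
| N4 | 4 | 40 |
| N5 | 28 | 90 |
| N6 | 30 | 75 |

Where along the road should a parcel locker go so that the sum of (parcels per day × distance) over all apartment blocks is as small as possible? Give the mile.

For a sum of weighted absolute distances on a line, the optimum is the weighted median (not the mean). Total weight W = 615; half-weight = 307.5.
Sort by position and accumulate weight:
  mile 0 (N1, w=250) → cum 250
  mile 4 (N4, w=40) → cum 290
  mile 20 (N3, w=80) → cum 370  ≥ 307.5 → median here
  mile 23 (N2, w=80) → cum 450
  mile 28 (N5, w=90) → cum 540
  mile 30 (N6, w=75) → cum 615
Optimal location: mile 20.

x = 20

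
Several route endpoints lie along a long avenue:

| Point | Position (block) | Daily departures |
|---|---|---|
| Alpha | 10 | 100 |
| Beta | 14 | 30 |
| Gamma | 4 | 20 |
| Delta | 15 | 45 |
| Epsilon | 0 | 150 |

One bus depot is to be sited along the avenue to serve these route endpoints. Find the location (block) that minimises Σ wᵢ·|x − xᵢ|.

For a sum of weighted absolute distances on a line, the optimum is the weighted median (not the mean). Total weight W = 345; half-weight = 172.5.
Sort by position and accumulate weight:
  block 0 (Epsilon, w=150) → cum 150
  block 4 (Gamma, w=20) → cum 170
  block 10 (Alpha, w=100) → cum 270  ≥ 172.5 → median here
  block 14 (Beta, w=30) → cum 300
  block 15 (Delta, w=45) → cum 345
Optimal location: block 10.

x = 10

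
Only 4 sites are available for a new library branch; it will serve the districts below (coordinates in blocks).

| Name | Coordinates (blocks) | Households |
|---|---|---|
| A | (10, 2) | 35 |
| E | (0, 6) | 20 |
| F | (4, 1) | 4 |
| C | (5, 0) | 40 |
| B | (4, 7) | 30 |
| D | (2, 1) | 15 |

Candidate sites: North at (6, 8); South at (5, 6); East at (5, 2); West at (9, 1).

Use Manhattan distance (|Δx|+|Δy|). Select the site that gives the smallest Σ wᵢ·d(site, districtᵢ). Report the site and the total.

East, total 683 blocks

Total weighted distance at each candidate:
  North (6, 8): total = 1161
  South (5, 6): total = 859
  East (5, 2): total = 683
  West (9, 1): total = 1005
Minimum is at East with total 683 blocks.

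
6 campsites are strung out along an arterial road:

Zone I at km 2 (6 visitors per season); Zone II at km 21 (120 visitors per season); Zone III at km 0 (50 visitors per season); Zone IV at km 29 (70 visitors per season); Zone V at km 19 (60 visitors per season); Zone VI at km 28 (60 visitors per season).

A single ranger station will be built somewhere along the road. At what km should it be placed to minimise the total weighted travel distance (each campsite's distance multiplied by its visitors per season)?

x = 21

For a sum of weighted absolute distances on a line, the optimum is the weighted median (not the mean). Total weight W = 366; half-weight = 183.
Sort by position and accumulate weight:
  km 0 (Zone III, w=50) → cum 50
  km 2 (Zone I, w=6) → cum 56
  km 19 (Zone V, w=60) → cum 116
  km 21 (Zone II, w=120) → cum 236  ≥ 183 → median here
  km 28 (Zone VI, w=60) → cum 296
  km 29 (Zone IV, w=70) → cum 366
Optimal location: km 21.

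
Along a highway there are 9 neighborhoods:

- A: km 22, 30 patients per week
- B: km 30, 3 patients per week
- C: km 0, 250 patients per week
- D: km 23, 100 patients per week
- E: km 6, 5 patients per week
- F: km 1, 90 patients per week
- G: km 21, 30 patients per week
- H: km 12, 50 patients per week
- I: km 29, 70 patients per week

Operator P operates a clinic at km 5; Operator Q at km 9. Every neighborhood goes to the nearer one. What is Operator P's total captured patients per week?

345

The indifferent point is the midpoint (5+9)/2 = 7; neighborhoods left of it (closer to Operator P at 5) go to Operator P, those right go to Operator Q.
  C at 0 (w=250) → Operator P
  F at 1 (w=90) → Operator P
  E at 6 (w=5) → Operator P
  H at 12 (w=50) → Operator Q
  G at 21 (w=30) → Operator Q
  A at 22 (w=30) → Operator Q
  D at 23 (w=100) → Operator Q
  I at 29 (w=70) → Operator Q
  B at 30 (w=3) → Operator Q
Operator P captures 345; Operator Q captures 283.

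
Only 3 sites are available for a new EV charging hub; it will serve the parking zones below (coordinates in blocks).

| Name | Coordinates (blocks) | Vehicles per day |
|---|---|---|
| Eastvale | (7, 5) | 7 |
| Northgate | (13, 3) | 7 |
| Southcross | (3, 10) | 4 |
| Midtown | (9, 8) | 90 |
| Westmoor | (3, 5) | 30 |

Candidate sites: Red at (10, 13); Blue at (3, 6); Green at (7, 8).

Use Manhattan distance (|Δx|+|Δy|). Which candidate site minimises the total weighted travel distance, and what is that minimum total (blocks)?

Green, total 512 blocks

Total weighted distance at each candidate:
  Red (10, 13): total = 1198
  Blue (3, 6): total = 892
  Green (7, 8): total = 512
Minimum is at Green with total 512 blocks.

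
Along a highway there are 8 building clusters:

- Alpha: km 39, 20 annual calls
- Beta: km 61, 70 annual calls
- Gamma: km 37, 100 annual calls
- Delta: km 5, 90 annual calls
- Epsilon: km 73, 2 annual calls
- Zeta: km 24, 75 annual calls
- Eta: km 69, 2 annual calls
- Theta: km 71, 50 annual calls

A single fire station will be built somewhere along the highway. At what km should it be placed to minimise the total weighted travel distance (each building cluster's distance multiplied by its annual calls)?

x = 37

For a sum of weighted absolute distances on a line, the optimum is the weighted median (not the mean). Total weight W = 409; half-weight = 204.5.
Sort by position and accumulate weight:
  km 5 (Delta, w=90) → cum 90
  km 24 (Zeta, w=75) → cum 165
  km 37 (Gamma, w=100) → cum 265  ≥ 204.5 → median here
  km 39 (Alpha, w=20) → cum 285
  km 61 (Beta, w=70) → cum 355
  km 69 (Eta, w=2) → cum 357
  km 71 (Theta, w=50) → cum 407
  km 73 (Epsilon, w=2) → cum 409
Optimal location: km 37.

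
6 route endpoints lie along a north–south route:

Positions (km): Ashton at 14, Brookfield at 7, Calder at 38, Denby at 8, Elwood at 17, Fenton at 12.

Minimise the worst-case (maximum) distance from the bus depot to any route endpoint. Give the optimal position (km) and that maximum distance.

location 22.5, max distance 15.5

The 1-center on a line is the midpoint of the two extreme points: leftmost at 7, rightmost at 38.
Optimal location = (7 + 38)/2 = 22.5; maximum distance = (38 − 7)/2 = 15.5.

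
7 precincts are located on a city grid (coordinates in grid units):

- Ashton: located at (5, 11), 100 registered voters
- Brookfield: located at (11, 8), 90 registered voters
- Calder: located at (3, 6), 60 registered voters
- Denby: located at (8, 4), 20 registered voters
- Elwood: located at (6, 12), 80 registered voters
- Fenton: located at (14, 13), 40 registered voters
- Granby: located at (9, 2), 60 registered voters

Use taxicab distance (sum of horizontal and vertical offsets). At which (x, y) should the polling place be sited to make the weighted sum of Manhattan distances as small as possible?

Manhattan distance separates: Σwᵢ(|x−xᵢ|+|y−yᵢ|) = Σwᵢ|x−xᵢ| + Σwᵢ|y−yᵢ|, so x and y are optimised independently as 1-D weighted medians.
Total weight W = 450; half = 225.
x-coordinate, sorted with cumulative weight:
  x=3 (Calder, w=60) cum 60
  x=5 (Ashton, w=100) cum 160
  x=6 (Elwood, w=80) cum 240  ← median
  x=8 (Denby, w=20) cum 260
  x=9 (Granby, w=60) cum 320
  x=11 (Brookfield, w=90) cum 410
  x=14 (Fenton, w=40) cum 450
⇒ x* = 6
y-coordinate, sorted with cumulative weight:
  y=2 (Granby, w=60) cum 60
  y=4 (Denby, w=20) cum 80
  y=6 (Calder, w=60) cum 140
  y=8 (Brookfield, w=90) cum 230  ← median
  y=11 (Ashton, w=100) cum 330
  y=12 (Elwood, w=80) cum 410
  y=13 (Fenton, w=40) cum 450
⇒ y* = 8

(6, 8)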